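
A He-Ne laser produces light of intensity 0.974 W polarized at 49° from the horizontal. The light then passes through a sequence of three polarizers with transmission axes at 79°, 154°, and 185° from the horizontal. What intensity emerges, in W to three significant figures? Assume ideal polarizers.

I ≈ 0.0360 W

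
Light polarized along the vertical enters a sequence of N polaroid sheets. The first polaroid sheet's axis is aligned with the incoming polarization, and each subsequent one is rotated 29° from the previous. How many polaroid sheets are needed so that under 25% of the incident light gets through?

N = 7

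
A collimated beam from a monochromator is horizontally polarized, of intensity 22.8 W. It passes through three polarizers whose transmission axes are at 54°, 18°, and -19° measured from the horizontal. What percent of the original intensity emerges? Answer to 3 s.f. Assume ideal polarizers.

≈ 14.4%

By Malus's law, I₁ = 22.8 W · cos²(54°) = 7.877 W.
I₂ = I₁ · cos²(36°) = 7.877 · 0.6545 = 5.156 W.
I₃ = I₂ · cos²(37°) = 5.156 · 0.6378 = 3.288 W.
That is 14.42% of the incident intensity.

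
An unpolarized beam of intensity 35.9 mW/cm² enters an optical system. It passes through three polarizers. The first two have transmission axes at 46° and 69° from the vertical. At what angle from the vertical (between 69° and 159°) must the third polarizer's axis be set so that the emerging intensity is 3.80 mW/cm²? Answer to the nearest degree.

θ ≈ 129°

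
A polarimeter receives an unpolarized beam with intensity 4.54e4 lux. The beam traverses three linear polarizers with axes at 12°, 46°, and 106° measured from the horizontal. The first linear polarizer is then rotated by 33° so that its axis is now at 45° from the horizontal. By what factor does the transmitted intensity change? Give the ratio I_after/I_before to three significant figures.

I_new/I_old ≈ 1.45

Before rotation:
Unpolarized light through the first polarizer → I₁ = ½ I₀, now polarized at 12°.
I₂ = I₁ cos²(46° − 12°) = 0.5 I₀ · cos²(34°) = 0.3437 I₀.
I₃ = I₂ cos²(106° − 46°) = 0.3437 I₀ · cos²(60°) = 0.08591 I₀.
After rotation:
Unpolarized light through the first polarizer → I₁ = ½ I₀, now polarized at 45°.
I₂ = I₁ cos²(46° − 45°) = 0.5 I₀ · cos²(1°) = 0.4998 I₀.
I₃ = I₂ cos²(106° − 46°) = 0.4998 I₀ · cos²(60°) = 0.125 I₀.
Ratio = 0.125 / 0.08591 = 1.455.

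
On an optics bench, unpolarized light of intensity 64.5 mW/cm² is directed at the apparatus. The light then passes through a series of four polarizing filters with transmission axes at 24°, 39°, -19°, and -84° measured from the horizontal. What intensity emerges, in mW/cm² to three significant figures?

I ≈ 1.51 mW/cm²

Unpolarized light through the first polarizer → I₁ = 64.5 mW/cm²/2 = 32.25 mW/cm², polarized at 24°.
I₂ = I₁ · cos²(15°) = 32.25 · 0.933 = 30.09 mW/cm².
I₃ = I₂ · cos²(58°) = 30.09 · 0.2808 = 8.45 mW/cm².
I₄ = I₃ · cos²(65°) = 8.45 · 0.1786 = 1.509 mW/cm².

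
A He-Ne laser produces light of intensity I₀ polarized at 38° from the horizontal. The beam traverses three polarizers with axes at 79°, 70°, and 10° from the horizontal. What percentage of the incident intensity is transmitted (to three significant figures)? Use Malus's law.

By Malus's law, I₁ = I₀ cos²(79° − 38°) = I₀ cos²(41°) = 0.5696 I₀.
I₂ = I₁ cos²(70° − 79°) = 0.5696 I₀ · cos²(9°) = 0.5556 I₀.
I₃ = I₂ cos²(10° − 70°) = 0.5556 I₀ · cos²(60°) = 0.1389 I₀.
That is 13.89% of the incident intensity.

≈ 13.9%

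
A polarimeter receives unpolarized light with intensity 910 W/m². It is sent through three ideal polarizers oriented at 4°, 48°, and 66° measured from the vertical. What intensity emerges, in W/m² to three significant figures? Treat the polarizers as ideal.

I ≈ 213 W/m²

Unpolarized light through the first polarizer → I₁ = 910 W/m²/2 = 455 W/m², polarized at 4°.
I₂ = I₁ · cos²(44°) = 455 · 0.5174 = 235.4 W/m².
I₃ = I₂ · cos²(18°) = 235.4 · 0.9045 = 213 W/m².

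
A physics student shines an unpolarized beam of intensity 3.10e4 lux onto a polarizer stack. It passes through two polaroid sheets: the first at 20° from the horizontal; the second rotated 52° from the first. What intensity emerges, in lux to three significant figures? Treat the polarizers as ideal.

Unpolarized light through the first polarizer → I₁ = 3.10e4 lux/2 = 1.55e+04 lux, polarized at 20°.
I₂ = I₁ · cos²(52°) = 1.55e+04 · 0.379 = 5875 lux.

I ≈ 5880 lux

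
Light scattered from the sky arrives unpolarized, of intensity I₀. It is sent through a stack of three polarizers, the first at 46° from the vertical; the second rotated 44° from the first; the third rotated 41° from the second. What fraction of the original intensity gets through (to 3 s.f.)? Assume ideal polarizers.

Unpolarized light through the first polarizer → I₁ = ½ I₀, now polarized at 46°.
I₂ = I₁ cos²(44°) = 0.5 · 0.5174 I₀ = 0.2587 I₀.
I₃ = I₂ cos²(41°) = 0.2587 · 0.5696 I₀ = 0.1474 I₀.
Transmitted fraction = 0.1474.

≈ 0.147 I₀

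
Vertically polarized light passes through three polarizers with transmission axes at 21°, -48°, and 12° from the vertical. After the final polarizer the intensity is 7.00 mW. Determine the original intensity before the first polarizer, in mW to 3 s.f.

I₀ ≈ 250 mW

By Malus's law, I₁ = I₀ cos²(21° − 0°) = I₀ cos²(21°) = 0.8716 I₀.
I₂ = I₁ cos²(-48° − 21°) = 0.8716 I₀ · cos²(69°) = 0.1119 I₀.
I₃ = I₂ cos²(12° + 48°) = 0.1119 I₀ · cos²(60°) = 0.02798 I₀.
So 7.00 mW = 0.02798 I₀, giving I₀ = 7.00/0.02798 = 250.1 mW.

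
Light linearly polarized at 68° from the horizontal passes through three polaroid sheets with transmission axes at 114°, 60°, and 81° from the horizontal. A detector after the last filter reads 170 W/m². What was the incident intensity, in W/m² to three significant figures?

I₀ ≈ 1170 W/m²

By Malus's law, I₁ = I₀ cos²(114° − 68°) = I₀ cos²(46°) = 0.4826 I₀.
I₂ = I₁ cos²(60° − 114°) = 0.4826 I₀ · cos²(54°) = 0.1667 I₀.
I₃ = I₂ cos²(81° − 60°) = 0.1667 I₀ · cos²(21°) = 0.1453 I₀.
So 170 W/m² = 0.1453 I₀, giving I₀ = 170/0.1453 = 1170 W/m².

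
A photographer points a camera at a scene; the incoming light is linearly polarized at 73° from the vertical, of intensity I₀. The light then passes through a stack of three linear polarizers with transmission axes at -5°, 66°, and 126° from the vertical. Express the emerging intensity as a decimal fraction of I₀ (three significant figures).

By Malus's law, I₁ = I₀ cos²(-5° − 73°) = I₀ cos²(78°) = 0.04323 I₀.
I₂ = I₁ cos²(66° + 5°) = 0.04323 I₀ · cos²(71°) = 0.004582 I₀.
I₃ = I₂ cos²(126° − 66°) = 0.004582 I₀ · cos²(60°) = 0.001145 I₀.
Transmitted fraction = 0.001145.

≈ 0.00115 I₀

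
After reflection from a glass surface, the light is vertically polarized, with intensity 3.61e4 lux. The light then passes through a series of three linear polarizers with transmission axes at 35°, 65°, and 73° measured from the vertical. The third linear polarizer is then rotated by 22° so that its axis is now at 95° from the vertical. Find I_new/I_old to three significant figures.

I_new/I_old ≈ 0.765

Before rotation:
I₁ = I₀ cos²(35° − 0°) = I₀ cos²(35°) = 0.671 I₀.
I₂ = I₁ cos²(65° − 35°) = 0.671 I₀ · cos²(30°) = 0.5033 I₀.
I₃ = I₂ cos²(73° − 65°) = 0.5033 I₀ · cos²(8°) = 0.4935 I₀.
After rotation:
I₁ = I₀ cos²(35° − 0°) = I₀ cos²(35°) = 0.671 I₀.
I₂ = I₁ cos²(65° − 35°) = 0.671 I₀ · cos²(30°) = 0.5033 I₀.
I₃ = I₂ cos²(95° − 65°) = 0.5033 I₀ · cos²(30°) = 0.3774 I₀.
Ratio = 0.3774 / 0.4935 = 0.7648.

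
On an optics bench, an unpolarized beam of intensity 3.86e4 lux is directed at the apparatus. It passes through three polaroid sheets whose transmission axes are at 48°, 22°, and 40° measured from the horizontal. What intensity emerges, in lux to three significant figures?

I ≈ 1.41e4 lux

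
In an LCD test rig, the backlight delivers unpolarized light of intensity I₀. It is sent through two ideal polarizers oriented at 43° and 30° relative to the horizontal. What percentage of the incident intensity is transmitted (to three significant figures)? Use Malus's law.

Unpolarized light through the first polarizer → I₁ = ½ I₀, now polarized at 43°.
I₂ = I₁ cos²(30° − 43°) = 0.5 I₀ · cos²(13°) = 0.4747 I₀.
That is 47.47% of the incident intensity.

≈ 47.5%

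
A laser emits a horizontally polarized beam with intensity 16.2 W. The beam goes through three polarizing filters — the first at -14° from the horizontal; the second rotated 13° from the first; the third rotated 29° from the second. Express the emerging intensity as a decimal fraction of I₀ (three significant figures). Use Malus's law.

By Malus's law, I₁ = 16.2 W · cos²(14°) = 15.25 W.
I₂ = I₁ · cos²(13°) = 15.25 · 0.9494 = 14.48 W.
I₃ = I₂ · cos²(29°) = 14.48 · 0.765 = 11.08 W.
Transmitted fraction = 0.6837.

I/I₀ ≈ 0.684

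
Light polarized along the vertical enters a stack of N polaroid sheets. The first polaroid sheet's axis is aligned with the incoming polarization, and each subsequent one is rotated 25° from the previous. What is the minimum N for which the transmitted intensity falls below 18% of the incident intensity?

First polarizer is aligned with the polarization: full transmission.
Each further stage multiplies by cos²(25°) = 0.8214.
After N polarizers: T = 0.8214^(N−1). Require T < 0.18 ⇒ N−1 > ln(0.18)/ln(0.8214) = 8.72, so N−1 ≥ 9 and N = 10.
Check: N=10 gives T = 0.1702 < 0.18; N=9 gives T = 0.2072.

N = 10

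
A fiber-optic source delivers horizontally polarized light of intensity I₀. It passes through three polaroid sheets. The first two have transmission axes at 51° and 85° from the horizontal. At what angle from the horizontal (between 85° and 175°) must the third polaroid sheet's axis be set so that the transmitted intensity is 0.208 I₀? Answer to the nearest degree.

By Malus's law, I₁ = I₀ cos²(51° − 0°) = I₀ cos²(51°) = 0.396 I₀.
I₂ = I₁ cos²(85° − 51°) = 0.396 I₀ · cos²(34°) = 0.2722 I₀.
Need I₃/I₀ = 0.208, so cos²(θ − 85°) = 0.208 / 0.2722 = 0.7641.
θ − 85° = arccos(√0.7641) = 29.1°, giving θ ≈ 85 + 29.1 = 114.1°.

θ ≈ 114°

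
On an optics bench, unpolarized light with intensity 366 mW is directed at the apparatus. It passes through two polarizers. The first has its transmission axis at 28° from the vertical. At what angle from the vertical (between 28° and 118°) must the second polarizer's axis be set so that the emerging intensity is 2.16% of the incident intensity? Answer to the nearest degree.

Unpolarized light through the first polarizer → I₁ = ½ I₀, now polarized at 28°.
Need I₂/I₀ = 0.0216, so cos²(θ − 28°) = 0.0216 / 0.5 = 0.0432.
θ − 28° = arccos(√0.0432) = 78.0°, giving θ ≈ 28 + 78.0 = 106.0°.

θ ≈ 106°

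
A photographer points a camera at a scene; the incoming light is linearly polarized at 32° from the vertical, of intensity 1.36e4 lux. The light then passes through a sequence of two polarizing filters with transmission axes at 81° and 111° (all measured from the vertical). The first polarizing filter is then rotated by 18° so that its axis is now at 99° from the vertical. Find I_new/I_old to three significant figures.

Before rotation:
By Malus's law, I₁ = I₀ cos²(81° − 32°) = I₀ cos²(49°) = 0.4304 I₀.
I₂ = I₁ cos²(111° − 81°) = 0.4304 I₀ · cos²(30°) = 0.3228 I₀.
After rotation:
I₁ = I₀ cos²(99° − 32°) = I₀ cos²(67°) = 0.1527 I₀.
I₂ = I₁ cos²(111° − 99°) = 0.1527 I₀ · cos²(12°) = 0.1461 I₀.
Ratio = 0.1461 / 0.3228 = 0.4525.

I_new/I_old ≈ 0.452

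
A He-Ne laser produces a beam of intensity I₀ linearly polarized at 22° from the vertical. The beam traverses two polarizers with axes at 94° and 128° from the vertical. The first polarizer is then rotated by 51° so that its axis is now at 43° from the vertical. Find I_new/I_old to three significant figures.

I_new/I_old ≈ 0.101

Before rotation:
I₁ = I₀ cos²(94° − 22°) = I₀ cos²(72°) = 0.09549 I₀.
I₂ = I₁ cos²(128° − 94°) = 0.09549 I₀ · cos²(34°) = 0.06563 I₀.
After rotation:
I₁ = I₀ cos²(43° − 22°) = I₀ cos²(21°) = 0.8716 I₀.
I₂ = I₁ cos²(128° − 43°) = 0.8716 I₀ · cos²(85°) = 0.006621 I₀.
Ratio = 0.006621 / 0.06563 = 0.1009.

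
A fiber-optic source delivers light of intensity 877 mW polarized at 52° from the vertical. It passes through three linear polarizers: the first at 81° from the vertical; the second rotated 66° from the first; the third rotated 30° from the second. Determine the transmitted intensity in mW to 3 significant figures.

By Malus's law, I₁ = 877 mW · cos²(29°) = 670.9 mW.
I₂ = I₁ · cos²(66°) = 670.9 · 0.1654 = 111 mW.
I₃ = I₂ · cos²(30°) = 111 · 0.75 = 83.24 mW.

I ≈ 83.2 mW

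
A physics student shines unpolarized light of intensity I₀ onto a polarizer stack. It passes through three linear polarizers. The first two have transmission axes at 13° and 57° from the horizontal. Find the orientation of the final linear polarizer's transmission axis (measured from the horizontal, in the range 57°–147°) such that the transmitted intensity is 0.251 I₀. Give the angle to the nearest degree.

Unpolarized light through the first polarizer → I₁ = ½ I₀, now polarized at 13°.
I₂ = I₁ cos²(57° − 13°) = 0.5 I₀ · cos²(44°) = 0.2587 I₀.
Need I₃/I₀ = 0.251, so cos²(θ − 57°) = 0.251 / 0.2587 = 0.9701.
θ − 57° = arccos(√0.9701) = 10.0°, giving θ ≈ 57 + 10.0 = 67.0°.

θ ≈ 67°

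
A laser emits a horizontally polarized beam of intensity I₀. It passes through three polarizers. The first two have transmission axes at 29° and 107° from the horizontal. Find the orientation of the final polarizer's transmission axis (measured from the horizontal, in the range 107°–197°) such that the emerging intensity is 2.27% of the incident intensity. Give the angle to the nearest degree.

θ ≈ 141°

I₁ = I₀ cos²(29° − 0°) = I₀ cos²(29°) = 0.765 I₀.
I₂ = I₁ cos²(107° − 29°) = 0.765 I₀ · cos²(78°) = 0.03307 I₀.
Need I₃/I₀ = 0.0227, so cos²(θ − 107°) = 0.0227 / 0.03307 = 0.6865.
θ − 107° = arccos(√0.6865) = 34.1°, giving θ ≈ 107 + 34.1 = 141.1°.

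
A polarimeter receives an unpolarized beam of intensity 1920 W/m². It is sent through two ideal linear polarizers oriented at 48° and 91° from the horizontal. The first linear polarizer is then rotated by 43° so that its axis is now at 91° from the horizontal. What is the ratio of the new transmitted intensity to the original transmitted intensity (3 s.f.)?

I_new/I_old ≈ 1.87

Before rotation:
Unpolarized light through the first polarizer → I₁ = ½ I₀, now polarized at 48°.
I₂ = I₁ cos²(91° − 48°) = 0.5 I₀ · cos²(43°) = 0.2674 I₀.
After rotation:
Unpolarized light through the first polarizer → I₁ = ½ I₀, now polarized at 91°.
I₂ = I₁ cos²(91° − 91°) = 0.5 I₀ · cos²(0°) = 0.5 I₀.
Ratio = 0.5 / 0.2674 = 1.87.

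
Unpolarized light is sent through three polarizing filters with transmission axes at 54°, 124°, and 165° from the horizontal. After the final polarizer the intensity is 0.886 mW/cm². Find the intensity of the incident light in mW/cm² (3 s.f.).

I₀ ≈ 26.6 mW/cm²

Unpolarized light through the first polarizer → I₁ = ½ I₀, now polarized at 54°.
I₂ = I₁ cos²(124° − 54°) = 0.5 I₀ · cos²(70°) = 0.05849 I₀.
I₃ = I₂ cos²(165° − 124°) = 0.05849 I₀ · cos²(41°) = 0.03331 I₀.
So 0.886 mW/cm² = 0.03331 I₀, giving I₀ = 0.886/0.03331 = 26.6 mW/cm².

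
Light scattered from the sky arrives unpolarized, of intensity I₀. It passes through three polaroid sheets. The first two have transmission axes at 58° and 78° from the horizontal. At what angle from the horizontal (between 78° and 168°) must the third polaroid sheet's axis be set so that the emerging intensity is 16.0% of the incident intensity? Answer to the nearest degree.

θ ≈ 131°

Unpolarized light through the first polarizer → I₁ = ½ I₀, now polarized at 58°.
I₂ = I₁ cos²(78° − 58°) = 0.5 I₀ · cos²(20°) = 0.4415 I₀.
Need I₃/I₀ = 0.16, so cos²(θ − 78°) = 0.16 / 0.4415 = 0.3624.
θ − 78° = arccos(√0.3624) = 53.0°, giving θ ≈ 78 + 53.0 = 131.0°.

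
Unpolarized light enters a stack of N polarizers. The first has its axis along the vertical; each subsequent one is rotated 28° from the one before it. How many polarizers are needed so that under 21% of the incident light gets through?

N = 5

First polarizer halves the unpolarized light: factor 1/2.
Each further stage multiplies by cos²(28°) = 0.7796.
After N polarizers: T = 0.5·0.7796^(N−1). Require T < 0.21 ⇒ N−1 > ln(0.21/0.5)/ln(0.7796) = 3.48, so N−1 ≥ 4 and N = 5.
Check: N=5 gives T = 0.1847 < 0.21; N=4 gives T = 0.2369.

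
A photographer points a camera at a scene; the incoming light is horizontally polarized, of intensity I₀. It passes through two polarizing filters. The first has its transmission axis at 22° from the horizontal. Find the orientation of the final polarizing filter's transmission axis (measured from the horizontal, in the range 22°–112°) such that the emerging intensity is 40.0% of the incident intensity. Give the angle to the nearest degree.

I₁ = I₀ cos²(22° − 0°) = I₀ cos²(22°) = 0.8597 I₀.
Need I₂/I₀ = 0.4, so cos²(θ − 22°) = 0.4 / 0.8597 = 0.4653.
θ − 22° = arccos(√0.4653) = 47.0°, giving θ ≈ 22 + 47.0 = 69.0°.

θ ≈ 69°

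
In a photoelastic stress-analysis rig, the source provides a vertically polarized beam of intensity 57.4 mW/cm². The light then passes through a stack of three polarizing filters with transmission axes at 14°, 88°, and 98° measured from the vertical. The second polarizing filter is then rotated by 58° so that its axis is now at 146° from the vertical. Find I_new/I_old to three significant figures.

I_new/I_old ≈ 2.72

Before rotation:
By Malus's law, I₁ = I₀ cos²(14° − 0°) = I₀ cos²(14°) = 0.9415 I₀.
I₂ = I₁ cos²(88° − 14°) = 0.9415 I₀ · cos²(74°) = 0.07153 I₀.
I₃ = I₂ cos²(98° − 88°) = 0.07153 I₀ · cos²(10°) = 0.06937 I₀.
After rotation:
I₁ = I₀ cos²(14° − 0°) = I₀ cos²(14°) = 0.9415 I₀.
Angle between axes 1 and 2: 48°. I₂ = 0.9415 I₀ · cos²(48°) = 0.4215 I₀.
I₃ = I₂ cos²(98° − 146°) = 0.4215 I₀ · cos²(48°) = 0.1887 I₀.
Ratio = 0.1887 / 0.06937 = 2.721.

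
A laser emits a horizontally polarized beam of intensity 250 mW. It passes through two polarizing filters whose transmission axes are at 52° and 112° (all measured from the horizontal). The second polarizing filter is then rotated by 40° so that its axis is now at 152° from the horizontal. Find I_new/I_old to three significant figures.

Before rotation:
By Malus's law, I₁ = I₀ cos²(52° − 0°) = I₀ cos²(52°) = 0.379 I₀.
I₂ = I₁ cos²(112° − 52°) = 0.379 I₀ · cos²(60°) = 0.09476 I₀.
After rotation:
I₁ = I₀ cos²(52° − 0°) = I₀ cos²(52°) = 0.379 I₀.
Angle between axes 1 and 2: 80°. I₂ = 0.379 I₀ · cos²(80°) = 0.01143 I₀.
Ratio = 0.01143 / 0.09476 = 0.1206.

I_new/I_old ≈ 0.121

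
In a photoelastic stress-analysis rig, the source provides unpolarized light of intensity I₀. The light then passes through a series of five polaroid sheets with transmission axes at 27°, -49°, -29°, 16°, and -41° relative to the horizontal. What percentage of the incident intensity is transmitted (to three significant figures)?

Unpolarized light through the first polarizer → I₁ = ½ I₀, now polarized at 27°.
I₂ = I₁ cos²(-49° − 27°) = 0.5 I₀ · cos²(76°) = 0.02926 I₀.
I₃ = I₂ cos²(-29° + 49°) = 0.02926 I₀ · cos²(20°) = 0.02584 I₀.
I₄ = I₃ cos²(16° + 29°) = 0.02584 I₀ · cos²(45°) = 0.01292 I₀.
I₅ = I₄ cos²(-41° − 16°) = 0.01292 I₀ · cos²(57°) = 0.003832 I₀.
That is 0.3832% of the incident intensity.

≈ 0.383%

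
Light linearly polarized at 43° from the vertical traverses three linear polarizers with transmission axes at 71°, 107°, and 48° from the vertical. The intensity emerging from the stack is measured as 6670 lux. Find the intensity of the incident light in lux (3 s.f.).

I₀ ≈ 4.93e4 lux

By Malus's law, I₁ = I₀ cos²(71° − 43°) = I₀ cos²(28°) = 0.7796 I₀.
I₂ = I₁ cos²(107° − 71°) = 0.7796 I₀ · cos²(36°) = 0.5103 I₀.
I₃ = I₂ cos²(48° − 107°) = 0.5103 I₀ · cos²(59°) = 0.1354 I₀.
So 6670 lux = 0.1354 I₀, giving I₀ = 6670/0.1354 = 4.928e+04 lux.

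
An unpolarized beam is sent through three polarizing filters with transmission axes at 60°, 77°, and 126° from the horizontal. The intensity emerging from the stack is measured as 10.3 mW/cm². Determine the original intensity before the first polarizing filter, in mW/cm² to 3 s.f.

Unpolarized light through the first polarizer → I₁ = ½ I₀, now polarized at 60°.
I₂ = I₁ cos²(77° − 60°) = 0.5 I₀ · cos²(17°) = 0.4573 I₀.
I₃ = I₂ cos²(126° − 77°) = 0.4573 I₀ · cos²(49°) = 0.1968 I₀.
So 10.3 mW/cm² = 0.1968 I₀, giving I₀ = 10.3/0.1968 = 52.33 mW/cm².

I₀ ≈ 52.3 mW/cm²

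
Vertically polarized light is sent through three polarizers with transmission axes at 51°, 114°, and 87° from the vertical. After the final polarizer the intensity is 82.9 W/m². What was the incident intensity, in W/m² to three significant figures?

By Malus's law, I₁ = I₀ cos²(51° − 0°) = I₀ cos²(51°) = 0.396 I₀.
I₂ = I₁ cos²(114° − 51°) = 0.396 I₀ · cos²(63°) = 0.08163 I₀.
I₃ = I₂ cos²(87° − 114°) = 0.08163 I₀ · cos²(27°) = 0.0648 I₀.
So 82.9 W/m² = 0.0648 I₀, giving I₀ = 82.9/0.0648 = 1279 W/m².

I₀ ≈ 1280 W/m²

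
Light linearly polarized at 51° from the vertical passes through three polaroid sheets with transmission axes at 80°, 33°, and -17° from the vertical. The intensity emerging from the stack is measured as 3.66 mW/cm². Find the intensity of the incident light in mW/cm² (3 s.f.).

I₁ = I₀ cos²(80° − 51°) = I₀ cos²(29°) = 0.765 I₀.
I₂ = I₁ cos²(33° − 80°) = 0.765 I₀ · cos²(47°) = 0.3558 I₀.
I₃ = I₂ cos²(-17° − 33°) = 0.3558 I₀ · cos²(50°) = 0.147 I₀.
So 3.66 mW/cm² = 0.147 I₀, giving I₀ = 3.66/0.147 = 24.9 mW/cm².

I₀ ≈ 24.9 mW/cm²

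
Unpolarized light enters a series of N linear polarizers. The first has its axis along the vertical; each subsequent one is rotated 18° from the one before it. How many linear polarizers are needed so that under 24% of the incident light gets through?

N = 9

First polarizer halves the unpolarized light: factor 1/2.
Each further stage multiplies by cos²(18°) = 0.9045.
After N polarizers: T = 0.5·0.9045^(N−1). Require T < 0.24 ⇒ N−1 > ln(0.24/0.5)/ln(0.9045) = 7.31, so N−1 ≥ 8 and N = 9.
Check: N=9 gives T = 0.224 < 0.24; N=8 gives T = 0.2477.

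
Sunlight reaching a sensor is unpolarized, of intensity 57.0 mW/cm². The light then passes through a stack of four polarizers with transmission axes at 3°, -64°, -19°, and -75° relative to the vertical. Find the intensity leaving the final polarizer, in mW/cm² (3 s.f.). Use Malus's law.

Unpolarized light through the first polarizer → I₁ = 57.0 mW/cm²/2 = 28.5 mW/cm², polarized at 3°.
I₂ = I₁ · cos²(67°) = 28.5 · 0.1527 = 4.351 mW/cm².
I₃ = I₂ · cos²(45°) = 4.351 · 0.5 = 2.176 mW/cm².
I₄ = I₃ · cos²(56°) = 2.176 · 0.3127 = 0.6803 mW/cm².

I ≈ 0.680 mW/cm²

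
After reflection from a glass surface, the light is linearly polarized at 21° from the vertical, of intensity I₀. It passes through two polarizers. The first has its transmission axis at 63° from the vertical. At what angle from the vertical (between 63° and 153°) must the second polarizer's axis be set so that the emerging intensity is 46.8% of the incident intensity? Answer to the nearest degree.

θ ≈ 86°

By Malus's law, I₁ = I₀ cos²(63° − 21°) = I₀ cos²(42°) = 0.5523 I₀.
Need I₂/I₀ = 0.468, so cos²(θ − 63°) = 0.468 / 0.5523 = 0.8474.
θ − 63° = arccos(√0.8474) = 23.0°, giving θ ≈ 63 + 23.0 = 86.0°.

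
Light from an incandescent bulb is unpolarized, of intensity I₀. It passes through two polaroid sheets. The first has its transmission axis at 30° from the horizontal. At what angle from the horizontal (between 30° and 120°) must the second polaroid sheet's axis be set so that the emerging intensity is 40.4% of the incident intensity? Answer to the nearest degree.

Unpolarized light through the first polarizer → I₁ = ½ I₀, now polarized at 30°.
Need I₂/I₀ = 0.404, so cos²(θ − 30°) = 0.404 / 0.5 = 0.808.
θ − 30° = arccos(√0.808) = 26.0°, giving θ ≈ 30 + 26.0 = 56.0°.

θ ≈ 56°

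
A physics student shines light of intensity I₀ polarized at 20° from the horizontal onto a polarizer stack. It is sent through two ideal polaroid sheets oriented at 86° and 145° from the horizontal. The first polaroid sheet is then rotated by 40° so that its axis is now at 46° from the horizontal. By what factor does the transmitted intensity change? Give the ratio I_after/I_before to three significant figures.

Before rotation:
By Malus's law, I₁ = I₀ cos²(86° − 20°) = I₀ cos²(66°) = 0.1654 I₀.
I₂ = I₁ cos²(145° − 86°) = 0.1654 I₀ · cos²(59°) = 0.04388 I₀.
After rotation:
I₁ = I₀ cos²(46° − 20°) = I₀ cos²(26°) = 0.8078 I₀.
Angle between axes 1 and 2: 81°. I₂ = 0.8078 I₀ · cos²(81°) = 0.01977 I₀.
Ratio = 0.01977 / 0.04388 = 0.4505.

I_new/I_old ≈ 0.450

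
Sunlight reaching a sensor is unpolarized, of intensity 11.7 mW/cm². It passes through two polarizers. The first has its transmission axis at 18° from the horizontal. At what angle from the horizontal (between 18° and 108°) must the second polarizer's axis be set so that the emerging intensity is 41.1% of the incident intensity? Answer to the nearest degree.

Unpolarized light through the first polarizer → I₁ = ½ I₀, now polarized at 18°.
Need I₂/I₀ = 0.411, so cos²(θ − 18°) = 0.411 / 0.5 = 0.822.
θ − 18° = arccos(√0.822) = 25.0°, giving θ ≈ 18 + 25.0 = 43.0°.

θ ≈ 43°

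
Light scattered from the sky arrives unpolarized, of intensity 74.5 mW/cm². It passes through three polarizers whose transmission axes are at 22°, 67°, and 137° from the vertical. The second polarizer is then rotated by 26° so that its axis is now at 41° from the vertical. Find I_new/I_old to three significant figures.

Before rotation:
Unpolarized light through the first polarizer → I₁ = ½ I₀, now polarized at 22°.
I₂ = I₁ cos²(67° − 22°) = 0.5 I₀ · cos²(45°) = 0.25 I₀.
I₃ = I₂ cos²(137° − 67°) = 0.25 I₀ · cos²(70°) = 0.02924 I₀.
After rotation:
Unpolarized light through the first polarizer → I₁ = ½ I₀, now polarized at 22°.
I₂ = I₁ cos²(41° − 22°) = 0.5 I₀ · cos²(19°) = 0.447 I₀.
Angle between axes 2 and 3: 84°. I₃ = 0.447 I₀ · cos²(84°) = 0.004884 I₀.
Ratio = 0.004884 / 0.02924 = 0.167.

I_new/I_old ≈ 0.167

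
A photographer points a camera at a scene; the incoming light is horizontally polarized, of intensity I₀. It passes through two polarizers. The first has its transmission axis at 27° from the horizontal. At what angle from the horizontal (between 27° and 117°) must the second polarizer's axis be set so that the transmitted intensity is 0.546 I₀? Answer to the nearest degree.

I₁ = I₀ cos²(27° − 0°) = I₀ cos²(27°) = 0.7939 I₀.
Need I₂/I₀ = 0.546, so cos²(θ − 27°) = 0.546 / 0.7939 = 0.6878.
θ − 27° = arccos(√0.6878) = 34.0°, giving θ ≈ 27 + 34.0 = 61.0°.

θ ≈ 61°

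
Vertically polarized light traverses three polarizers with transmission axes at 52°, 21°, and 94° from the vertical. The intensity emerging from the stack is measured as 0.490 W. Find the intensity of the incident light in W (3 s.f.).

I₁ = I₀ cos²(52° − 0°) = I₀ cos²(52°) = 0.379 I₀.
I₂ = I₁ cos²(21° − 52°) = 0.379 I₀ · cos²(31°) = 0.2785 I₀.
I₃ = I₂ cos²(94° − 21°) = 0.2785 I₀ · cos²(73°) = 0.02381 I₀.
So 0.490 W = 0.02381 I₀, giving I₀ = 0.490/0.02381 = 20.58 W.

I₀ ≈ 20.6 W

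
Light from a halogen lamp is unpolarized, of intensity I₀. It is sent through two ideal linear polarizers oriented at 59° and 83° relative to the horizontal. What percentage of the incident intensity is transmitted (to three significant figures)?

≈ 41.7%

Unpolarized light through the first polarizer → I₁ = ½ I₀, now polarized at 59°.
I₂ = I₁ cos²(83° − 59°) = 0.5 I₀ · cos²(24°) = 0.4173 I₀.
That is 41.73% of the incident intensity.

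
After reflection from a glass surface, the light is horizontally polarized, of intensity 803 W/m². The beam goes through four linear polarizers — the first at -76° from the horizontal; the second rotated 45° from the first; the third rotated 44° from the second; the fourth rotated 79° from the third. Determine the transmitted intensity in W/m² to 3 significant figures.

I₁ = 803 W/m² · cos²(76°) = 47 W/m².
I₂ = I₁ · cos²(45°) = 47 · 0.5 = 23.5 W/m².
I₃ = I₂ · cos²(44°) = 23.5 · 0.5174 = 12.16 W/m².
I₄ = I₃ · cos²(79°) = 12.16 · 0.03641 = 0.4427 W/m².

I ≈ 0.443 W/m²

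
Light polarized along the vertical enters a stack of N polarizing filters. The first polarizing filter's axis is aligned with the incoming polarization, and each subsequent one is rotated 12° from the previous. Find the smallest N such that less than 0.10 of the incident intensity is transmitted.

First polarizer is aligned with the polarization: full transmission.
Each further stage multiplies by cos²(12°) = 0.9568.
After N polarizers: T = 0.9568^(N−1). Require T < 0.10 ⇒ N−1 > ln(0.10)/ln(0.9568) = 52.11, so N−1 ≥ 53 and N = 54.
Check: N=54 gives T = 0.09613 < 0.10; N=53 gives T = 0.1005.

N = 54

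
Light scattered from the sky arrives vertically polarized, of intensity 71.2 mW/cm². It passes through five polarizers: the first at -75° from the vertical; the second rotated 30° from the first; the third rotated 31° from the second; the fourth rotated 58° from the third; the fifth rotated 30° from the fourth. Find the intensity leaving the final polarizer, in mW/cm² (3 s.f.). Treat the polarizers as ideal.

I ≈ 0.554 mW/cm²

By Malus's law, I₁ = 71.2 mW/cm² · cos²(75°) = 4.769 mW/cm².
I₂ = I₁ · cos²(30°) = 4.769 · 0.75 = 3.577 mW/cm².
I₃ = I₂ · cos²(31°) = 3.577 · 0.7347 = 2.628 mW/cm².
I₄ = I₃ · cos²(58°) = 2.628 · 0.2808 = 0.738 mW/cm².
I₅ = I₄ · cos²(30°) = 0.738 · 0.75 = 0.5535 mW/cm².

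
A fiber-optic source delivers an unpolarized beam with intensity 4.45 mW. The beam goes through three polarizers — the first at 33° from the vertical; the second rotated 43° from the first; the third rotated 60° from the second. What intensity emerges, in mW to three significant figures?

I ≈ 0.298 mW

Unpolarized light through the first polarizer → I₁ = 4.45 mW/2 = 2.225 mW, polarized at 33°.
I₂ = I₁ · cos²(43°) = 2.225 · 0.5349 = 1.19 mW.
I₃ = I₂ · cos²(60°) = 1.19 · 0.25 = 0.2975 mW.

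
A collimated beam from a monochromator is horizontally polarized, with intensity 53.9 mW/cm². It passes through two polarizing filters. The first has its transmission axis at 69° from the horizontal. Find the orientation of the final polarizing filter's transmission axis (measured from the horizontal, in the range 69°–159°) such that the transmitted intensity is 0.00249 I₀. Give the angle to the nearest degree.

θ ≈ 151°

By Malus's law, I₁ = I₀ cos²(69° − 0°) = I₀ cos²(69°) = 0.1284 I₀.
Need I₂/I₀ = 0.00249, so cos²(θ − 69°) = 0.00249 / 0.1284 = 0.01939.
θ − 69° = arccos(√0.01939) = 82.0°, giving θ ≈ 69 + 82.0 = 151.0°.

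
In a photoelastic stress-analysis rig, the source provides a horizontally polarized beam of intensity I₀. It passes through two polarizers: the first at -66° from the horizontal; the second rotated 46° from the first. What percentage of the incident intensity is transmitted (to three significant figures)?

≈ 7.98%

I₁ = I₀ cos²(-66° − 0°) = I₀ cos²(66°) = 0.1654 I₀.
I₂ = I₁ cos²(46°) = 0.1654 · 0.4826 I₀ = 0.07983 I₀.
That is 7.983% of the incident intensity.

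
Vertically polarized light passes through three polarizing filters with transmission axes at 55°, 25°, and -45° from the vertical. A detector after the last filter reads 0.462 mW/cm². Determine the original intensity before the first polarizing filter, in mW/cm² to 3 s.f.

I₁ = I₀ cos²(55° − 0°) = I₀ cos²(55°) = 0.329 I₀.
I₂ = I₁ cos²(25° − 55°) = 0.329 I₀ · cos²(30°) = 0.2467 I₀.
I₃ = I₂ cos²(-45° − 25°) = 0.2467 I₀ · cos²(70°) = 0.02886 I₀.
So 0.462 mW/cm² = 0.02886 I₀, giving I₀ = 0.462/0.02886 = 16.01 mW/cm².

I₀ ≈ 16.0 mW/cm²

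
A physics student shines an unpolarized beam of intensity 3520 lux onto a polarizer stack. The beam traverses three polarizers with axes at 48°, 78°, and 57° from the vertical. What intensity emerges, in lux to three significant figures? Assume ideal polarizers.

I ≈ 1150 lux

Unpolarized light through the first polarizer → I₁ = 3520 lux/2 = 1760 lux, polarized at 48°.
I₂ = I₁ · cos²(30°) = 1760 · 0.75 = 1320 lux.
I₃ = I₂ · cos²(21°) = 1320 · 0.8716 = 1150 lux.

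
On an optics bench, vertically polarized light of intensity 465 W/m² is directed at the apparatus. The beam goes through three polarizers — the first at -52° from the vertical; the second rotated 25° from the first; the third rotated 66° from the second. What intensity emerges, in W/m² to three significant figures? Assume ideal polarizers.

By Malus's law, I₁ = 465 W/m² · cos²(52°) = 176.3 W/m².
I₂ = I₁ · cos²(25°) = 176.3 · 0.8214 = 144.8 W/m².
I₃ = I₂ · cos²(66°) = 144.8 · 0.1654 = 23.95 W/m².

I ≈ 24.0 W/m²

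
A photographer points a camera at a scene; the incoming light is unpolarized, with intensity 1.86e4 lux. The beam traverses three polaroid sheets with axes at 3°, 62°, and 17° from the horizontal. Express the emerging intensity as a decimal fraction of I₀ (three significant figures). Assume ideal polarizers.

I/I₀ ≈ 0.0663

Unpolarized light through the first polarizer → I₁ = 1.86e4 lux/2 = 9300 lux, polarized at 3°.
I₂ = I₁ · cos²(59°) = 9300 · 0.2653 = 2467 lux.
I₃ = I₂ · cos²(45°) = 2467 · 0.5 = 1233 lux.
Transmitted fraction = 0.06632.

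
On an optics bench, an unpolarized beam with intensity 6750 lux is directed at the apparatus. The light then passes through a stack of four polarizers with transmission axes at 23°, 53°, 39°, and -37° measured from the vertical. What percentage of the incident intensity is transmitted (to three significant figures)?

Unpolarized light through the first polarizer → I₁ = 6750 lux/2 = 3375 lux, polarized at 23°.
I₂ = I₁ · cos²(30°) = 3375 · 0.75 = 2531 lux.
I₃ = I₂ · cos²(14°) = 2531 · 0.9415 = 2383 lux.
I₄ = I₃ · cos²(76°) = 2383 · 0.05853 = 139.5 lux.
That is 2.066% of the incident intensity.

≈ 2.07%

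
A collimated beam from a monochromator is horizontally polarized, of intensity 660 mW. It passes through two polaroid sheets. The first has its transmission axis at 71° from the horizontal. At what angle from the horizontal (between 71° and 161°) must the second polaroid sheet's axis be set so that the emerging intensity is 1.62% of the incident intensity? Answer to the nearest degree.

θ ≈ 138°

By Malus's law, I₁ = I₀ cos²(71° − 0°) = I₀ cos²(71°) = 0.106 I₀.
Need I₂/I₀ = 0.0162, so cos²(θ − 71°) = 0.0162 / 0.106 = 0.1528.
θ − 71° = arccos(√0.1528) = 67.0°, giving θ ≈ 71 + 67.0 = 138.0°.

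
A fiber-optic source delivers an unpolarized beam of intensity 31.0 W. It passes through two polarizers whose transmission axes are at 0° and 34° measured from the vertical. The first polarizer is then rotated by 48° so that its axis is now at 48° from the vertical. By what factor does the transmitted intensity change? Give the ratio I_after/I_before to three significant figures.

Before rotation:
Unpolarized light through the first polarizer → I₁ = ½ I₀, now polarized at 0°.
I₂ = I₁ cos²(34° − 0°) = 0.5 I₀ · cos²(34°) = 0.3437 I₀.
After rotation:
Unpolarized light through the first polarizer → I₁ = ½ I₀, now polarized at 48°.
I₂ = I₁ cos²(34° − 48°) = 0.5 I₀ · cos²(14°) = 0.4707 I₀.
Ratio = 0.4707 / 0.3437 = 1.37.

I_new/I_old ≈ 1.37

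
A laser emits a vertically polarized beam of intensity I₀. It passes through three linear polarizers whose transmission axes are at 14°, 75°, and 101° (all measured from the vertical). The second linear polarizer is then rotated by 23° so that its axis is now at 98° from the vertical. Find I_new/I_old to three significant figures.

Before rotation:
By Malus's law, I₁ = I₀ cos²(14° − 0°) = I₀ cos²(14°) = 0.9415 I₀.
I₂ = I₁ cos²(75° − 14°) = 0.9415 I₀ · cos²(61°) = 0.2213 I₀.
I₃ = I₂ cos²(101° − 75°) = 0.2213 I₀ · cos²(26°) = 0.1788 I₀.
After rotation:
I₁ = I₀ cos²(14° − 0°) = I₀ cos²(14°) = 0.9415 I₀.
I₂ = I₁ cos²(98° − 14°) = 0.9415 I₀ · cos²(84°) = 0.01029 I₀.
I₃ = I₂ cos²(101° − 98°) = 0.01029 I₀ · cos²(3°) = 0.01026 I₀.
Ratio = 0.01026 / 0.1788 = 0.05739.

I_new/I_old ≈ 0.0574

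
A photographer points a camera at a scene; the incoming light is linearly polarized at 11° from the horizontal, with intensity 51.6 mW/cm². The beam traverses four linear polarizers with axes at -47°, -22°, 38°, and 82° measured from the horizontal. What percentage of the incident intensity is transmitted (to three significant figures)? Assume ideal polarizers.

I₁ = 51.6 mW/cm² · cos²(58°) = 14.49 mW/cm².
I₂ = I₁ · cos²(25°) = 14.49 · 0.8214 = 11.9 mW/cm².
I₃ = I₂ · cos²(60°) = 11.9 · 0.25 = 2.976 mW/cm².
I₄ = I₃ · cos²(44°) = 2.976 · 0.5174 = 1.54 mW/cm².
That is 2.984% of the incident intensity.

≈ 2.98%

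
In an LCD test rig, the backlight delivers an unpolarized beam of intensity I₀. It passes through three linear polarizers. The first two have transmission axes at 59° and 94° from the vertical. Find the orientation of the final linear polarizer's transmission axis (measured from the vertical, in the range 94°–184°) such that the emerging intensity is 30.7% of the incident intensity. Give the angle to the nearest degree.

Unpolarized light through the first polarizer → I₁ = ½ I₀, now polarized at 59°.
I₂ = I₁ cos²(94° − 59°) = 0.5 I₀ · cos²(35°) = 0.3355 I₀.
Need I₃/I₀ = 0.307, so cos²(θ − 94°) = 0.307 / 0.3355 = 0.915.
θ − 94° = arccos(√0.915) = 16.9°, giving θ ≈ 94 + 16.9 = 110.9°.

θ ≈ 111°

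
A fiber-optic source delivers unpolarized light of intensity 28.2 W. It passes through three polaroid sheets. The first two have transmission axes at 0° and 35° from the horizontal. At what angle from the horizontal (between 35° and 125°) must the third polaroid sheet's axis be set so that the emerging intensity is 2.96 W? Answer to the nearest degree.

θ ≈ 91°

Unpolarized light through the first polarizer → I₁ = ½ I₀, now polarized at 0°.
I₂ = I₁ cos²(35° − 0°) = 0.5 I₀ · cos²(35°) = 0.3355 I₀.
Target fraction: 2.96 / 28.2 W = 0.105 of I₀.
Need I₃/I₀ = 0.105, so cos²(θ − 35°) = 0.105 / 0.3355 = 0.3129.
θ − 35° = arccos(√0.3129) = 56.0°, giving θ ≈ 35 + 56.0 = 91.0°.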